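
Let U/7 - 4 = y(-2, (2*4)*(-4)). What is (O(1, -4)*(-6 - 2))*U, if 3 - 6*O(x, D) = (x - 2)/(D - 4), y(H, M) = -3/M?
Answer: -21091/192 ≈ -109.85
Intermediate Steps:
O(x, D) = ½ - (-2 + x)/(6*(-4 + D)) (O(x, D) = ½ - (x - 2)/(6*(D - 4)) = ½ - (-2 + x)/(6*(-4 + D)))
U = 917/32 (U = 28 + 7*(-3/((2*4)*(-4))) = 28 + 7*(-3/(8*(-4))) = 28 + 7*(-3/(-32)) = 28 + 7*(-3*(-1/32)) = 28 + 7*(3/32) = 28 + 21/32 = 917/32 ≈ 28.656)
(O(1, -4)*(-6 - 2))*U = (((-10 - 1*1 + 3*(-4))/(6*(-4 - 4)))*(-6 - 2))*(917/32) = (((⅙)*(-10 - 1 - 12)/(-8))*(-8))*(917/32) = (((⅙)*(-⅛)*(-23))*(-8))*(917/32) = ((23/48)*(-8))*(917/32) = -23/6*917/32 = -21091/192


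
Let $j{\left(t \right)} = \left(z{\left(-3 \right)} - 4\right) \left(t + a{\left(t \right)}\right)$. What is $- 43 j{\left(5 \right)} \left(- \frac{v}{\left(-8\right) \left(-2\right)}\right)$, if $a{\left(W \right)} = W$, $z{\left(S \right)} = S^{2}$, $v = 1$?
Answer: $\frac{1075}{8} \approx 134.38$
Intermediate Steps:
$j{\left(t \right)} = 10 t$ ($j{\left(t \right)} = \left(\left(-3\right)^{2} - 4\right) \left(t + t\right) = \left(9 - 4\right) 2 t = 5 \cdot 2 t = 10 t$)
$- 43 j{\left(5 \right)} \left(- \frac{v}{\left(-8\right) \left(-2\right)}\right) = - 43 \cdot 10 \cdot 5 \left(- \frac{1}{\left(-8\right) \left(-2\right)}\right) = \left(-43\right) 50 \left(- \frac{1}{16}\right) = - 2150 \left(- \frac{1}{16}\right) = - 2150 \left(\left(-1\right) \frac{1}{16}\right) = \left(-2150\right) \left(- \frac{1}{16}\right) = \frac{1075}{8}$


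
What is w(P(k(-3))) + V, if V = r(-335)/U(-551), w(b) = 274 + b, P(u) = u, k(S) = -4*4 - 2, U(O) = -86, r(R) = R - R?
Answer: 256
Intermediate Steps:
r(R) = 0
k(S) = -18 (k(S) = -16 - 2 = -18)
V = 0 (V = 0/(-86) = 0*(-1/86) = 0)
w(P(k(-3))) + V = (274 - 18) + 0 = 256 + 0 = 256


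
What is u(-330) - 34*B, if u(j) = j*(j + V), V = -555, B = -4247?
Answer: 436448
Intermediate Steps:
u(j) = j*(-555 + j) (u(j) = j*(j - 555) = j*(-555 + j))
u(-330) - 34*B = -330*(-555 - 330) - 34*(-4247) = -330*(-885) + 144398 = 292050 + 144398 = 436448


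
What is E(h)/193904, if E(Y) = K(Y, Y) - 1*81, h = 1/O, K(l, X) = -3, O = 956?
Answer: -21/48476 ≈ -0.00043320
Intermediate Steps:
h = 1/956 ≈ 0.0010460
E(Y) = -84 (E(Y) = -3 - 1*81 = -3 - 81 = -84)
E(h)/193904 = -84/193904 = -84*1/193904 = -21/48476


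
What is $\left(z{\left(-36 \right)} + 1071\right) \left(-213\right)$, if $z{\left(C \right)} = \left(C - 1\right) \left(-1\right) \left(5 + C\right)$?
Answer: $16188$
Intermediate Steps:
$z{\left(C \right)} = \left(1 - C\right) \left(5 + C\right)$ ($z{\left(C \right)} = \left(-1 + C\right) \left(-1\right) \left(5 + C\right) = \left(1 - C\right) \left(5 + C\right)$)
$\left(z{\left(-36 \right)} + 1071\right) \left(-213\right) = \left(\left(5 - \left(-36\right)^{2} - -144\right) + 1071\right) \left(-213\right) = \left(\left(5 - 1296 + 144\right) + 1071\right) \left(-213\right) = \left(-1147 + 1071\right) \left(-213\right) = \left(-76\right) \left(-213\right) = 16188$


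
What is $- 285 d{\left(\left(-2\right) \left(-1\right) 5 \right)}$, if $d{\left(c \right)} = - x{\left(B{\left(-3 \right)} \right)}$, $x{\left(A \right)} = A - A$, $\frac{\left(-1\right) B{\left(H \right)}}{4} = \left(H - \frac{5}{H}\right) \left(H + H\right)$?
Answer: $0$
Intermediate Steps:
$B{\left(H \right)} = - 8 H \left(H - \frac{5}{H}\right)$ ($B{\left(H \right)} = - 4 \left(H - \frac{5}{H}\right) \left(H + H\right) = - 4 \left(H - \frac{5}{H}\right) 2 H = - 4 \cdot 2 H \left(H - \frac{5}{H}\right) = - 8 H \left(H - \frac{5}{H}\right)$)
$x{\left(A \right)} = 0$
$d{\left(c \right)} = 0$ ($d{\left(c \right)} = \left(-1\right) 0 = 0$)
$- 285 d{\left(\left(-2\right) \left(-1\right) 5 \right)} = \left(-285\right) 0 = 0$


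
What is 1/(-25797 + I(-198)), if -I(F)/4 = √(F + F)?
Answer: I/(3*(-8599*I + 8*√11)) ≈ -3.8764e-5 + 1.1961e-7*I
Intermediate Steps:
I(F) = -4*√2*√F (I(F) = -4*√(F + F) = -4*√2*√F)
1/(-25797 + I(-198)) = 1/(-25797 - 4*√2*√(-198)) = 1/(-25797 - 4*√2*3*I*√22) = 1/(-25797 - 24*I*√11)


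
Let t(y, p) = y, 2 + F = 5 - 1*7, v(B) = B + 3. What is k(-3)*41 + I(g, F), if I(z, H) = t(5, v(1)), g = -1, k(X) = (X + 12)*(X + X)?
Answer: -2209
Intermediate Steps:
v(B) = 3 + B
k(X) = 2*X*(12 + X) (k(X) = (12 + X)*(2*X) = 2*X*(12 + X))
F = -4 (F = -2 + (5 - 1*7) = -2 + (5 - 7) = -2 - 2 = -4)
I(z, H) = 5
k(-3)*41 + I(g, F) = (2*(-3)*(12 - 3))*41 + 5 = (2*(-3)*9)*41 + 5 = -54*41 + 5 = -2214 + 5 = -2209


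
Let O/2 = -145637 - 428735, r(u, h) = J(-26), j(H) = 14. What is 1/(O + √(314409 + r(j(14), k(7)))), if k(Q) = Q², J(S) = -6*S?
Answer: -1148744/1319612462971 - √314565/1319612462971 ≈ -8.7094e-7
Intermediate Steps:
r(u, h) = 156 (r(u, h) = -6*(-26) = 156)
O = -1148744 (O = 2*(-145637 - 428735) = 2*(-574372) = -1148744)
1/(O + √(314409 + r(j(14), k(7)))) = 1/(-1148744 + √(314409 + 156)) = 1/(-1148744 + √314565)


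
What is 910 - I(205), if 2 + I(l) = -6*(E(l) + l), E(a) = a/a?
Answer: 2148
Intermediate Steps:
E(a) = 1
I(l) = -8 - 6*l (I(l) = -2 - 6*(1 + l) = -2 + (-6 - 6*l) = -8 - 6*l)
910 - I(205) = 910 - (-8 - 6*205) = 910 - (-8 - 1230) = 910 - 1*(-1238) = 910 + 1238 = 2148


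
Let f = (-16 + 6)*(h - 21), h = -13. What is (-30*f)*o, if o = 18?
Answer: -183600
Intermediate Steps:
f = 340 (f = (-16 + 6)*(-13 - 21) = -10*(-34) = 340)
(-30*f)*o = -30*340*18 = -10200*18 = -183600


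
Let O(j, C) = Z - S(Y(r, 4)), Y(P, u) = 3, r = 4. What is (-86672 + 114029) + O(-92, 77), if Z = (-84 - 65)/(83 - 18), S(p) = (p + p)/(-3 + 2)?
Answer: 1778446/65 ≈ 27361.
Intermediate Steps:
S(p) = -2*p (S(p) = (2*p)/(-1) = (2*p)*(-1) = -2*p)
Z = -149/65 ≈ -2.2923
O(j, C) = 241/65 (O(j, C) = -149/65 - (-2)*3 = -149/65 - 1*(-6) = -149/65 + 6 = 241/65)
(-86672 + 114029) + O(-92, 77) = (-86672 + 114029) + 241/65 = 27357 + 241/65 = 1778446/65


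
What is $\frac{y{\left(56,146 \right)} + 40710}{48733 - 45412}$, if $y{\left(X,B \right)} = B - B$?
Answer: $\frac{13570}{1107} \approx 12.258$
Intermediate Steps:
$y{\left(X,B \right)} = 0$
$\frac{y{\left(56,146 \right)} + 40710}{48733 - 45412} = \frac{0 + 40710}{48733 - 45412} = \frac{40710}{3321} = 40710 \cdot \frac{1}{3321} = \frac{13570}{1107}$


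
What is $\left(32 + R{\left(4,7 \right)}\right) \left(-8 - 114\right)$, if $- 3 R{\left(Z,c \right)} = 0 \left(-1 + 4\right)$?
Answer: $-3904$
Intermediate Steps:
$R{\left(Z,c \right)} = 0$ ($R{\left(Z,c \right)} = - \frac{0 \left(-1 + 4\right)}{3} = - \frac{0 \cdot 3}{3} = \left(- \frac{1}{3}\right) 0 = 0$)
$\left(32 + R{\left(4,7 \right)}\right) \left(-8 - 114\right) = \left(32 + 0\right) \left(-8 - 114\right) = 32 \left(-122\right) = -3904$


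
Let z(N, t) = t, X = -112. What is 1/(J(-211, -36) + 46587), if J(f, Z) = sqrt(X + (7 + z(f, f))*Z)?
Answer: 46587/2170341337 - 8*sqrt(113)/2170341337 ≈ 2.1426e-5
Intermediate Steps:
J(f, Z) = sqrt(-112 + Z*(7 + f)) (J(f, Z) = sqrt(-112 + (7 + f)*Z) = sqrt(-112 + Z*(7 + f)))
1/(J(-211, -36) + 46587) = 1/(sqrt(-112 + 7*(-36) - 36*(-211)) + 46587) = 1/(sqrt(-112 - 252 + 7596) + 46587) = 1/(sqrt(7232) + 46587) = 1/(8*sqrt(113) + 46587) = 1/(46587 + 8*sqrt(113))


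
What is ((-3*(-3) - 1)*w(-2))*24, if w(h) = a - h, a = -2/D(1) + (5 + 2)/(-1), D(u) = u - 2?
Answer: -576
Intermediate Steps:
D(u) = -2 + u
a = -5 (a = -2/(-2 + 1) + (5 + 2)/(-1) = -2/(-1) + 7*(-1) = -2*(-1) - 7 = 2 - 7 = -5)
w(h) = -5 - h
((-3*(-3) - 1)*w(-2))*24 = ((-3*(-3) - 1)*(-5 - 1*(-2)))*24 = ((9 - 1)*(-5 + 2))*24 = (8*(-3))*24 = -24*24 = -576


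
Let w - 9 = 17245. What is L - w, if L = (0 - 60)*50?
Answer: -20254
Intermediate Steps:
L = -3000 (L = -60*50 = -3000)
w = 17254 (w = 9 + 17245 = 17254)
L - w = -3000 - 1*17254 = -3000 - 17254 = -20254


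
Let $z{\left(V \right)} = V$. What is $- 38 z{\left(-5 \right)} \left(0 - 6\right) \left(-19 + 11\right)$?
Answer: $9120$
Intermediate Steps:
$- 38 z{\left(-5 \right)} \left(0 - 6\right) \left(-19 + 11\right) = \left(-38\right) \left(-5\right) \left(0 - 6\right) \left(-19 + 11\right) = 190 \left(\left(-6\right) \left(-8\right)\right) = 190 \cdot 48 = 9120$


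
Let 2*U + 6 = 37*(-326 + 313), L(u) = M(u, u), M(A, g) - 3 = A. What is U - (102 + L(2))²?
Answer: -23385/2 ≈ -11693.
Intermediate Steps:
M(A, g) = 3 + A
L(u) = 3 + u
U = -487/2 (U = -3 + (37*(-326 + 313))/2 = -3 + (37*(-13))/2 = -3 + (½)*(-481) = -3 - 481/2 = -487/2 ≈ -243.50)
U - (102 + L(2))² = -487/2 - (102 + (3 + 2))² = -487/2 - (102 + 5)² = -487/2 - 1*107² = -487/2 - 1*11449 = -487/2 - 11449 = -23385/2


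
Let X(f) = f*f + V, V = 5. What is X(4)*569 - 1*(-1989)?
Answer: 13938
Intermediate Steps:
X(f) = 5 + f² (X(f) = f*f + 5 = f² + 5 = 5 + f²)
X(4)*569 - 1*(-1989) = (5 + 4²)*569 - 1*(-1989) = (5 + 16)*569 + 1989 = 21*569 + 1989 = 11949 + 1989 = 13938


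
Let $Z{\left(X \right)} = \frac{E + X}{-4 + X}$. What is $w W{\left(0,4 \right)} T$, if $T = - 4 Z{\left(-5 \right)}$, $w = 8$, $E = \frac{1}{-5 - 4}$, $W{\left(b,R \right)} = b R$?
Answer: $0$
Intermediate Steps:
$W{\left(b,R \right)} = R b$
$E = - \frac{1}{9}$ ($E = \frac{1}{-9} = - \frac{1}{9} \approx -0.11111$)
$Z{\left(X \right)} = \frac{- \frac{1}{9} + X}{-4 + X}$
$T = - \frac{184}{81}$ ($T = - 4 \frac{- \frac{1}{9} - 5}{-4 - 5} = - 4 \frac{1}{-9} \left(- \frac{46}{9}\right) = - 4 \left(\left(- \frac{1}{9}\right) \left(- \frac{46}{9}\right)\right) = \left(-4\right) \frac{46}{81} = - \frac{184}{81} \approx -2.2716$)
$w W{\left(0,4 \right)} T = 8 \cdot 4 \cdot 0 \left(- \frac{184}{81}\right) = 8 \cdot 0 \left(- \frac{184}{81}\right) = 0 \left(- \frac{184}{81}\right) = 0$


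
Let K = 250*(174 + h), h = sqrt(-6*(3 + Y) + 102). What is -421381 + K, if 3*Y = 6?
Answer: -377881 + 1500*sqrt(2) ≈ -3.7576e+5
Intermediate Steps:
Y = 2 (Y = (1/3)*6 = 2)
h = 6*sqrt(2) (h = sqrt(-6*(3 + 2) + 102) = sqrt(-6*5 + 102) = sqrt(-30 + 102) = sqrt(72) = 6*sqrt(2) ≈ 8.4853)
K = 43500 + 1500*sqrt(2) (K = 250*(174 + 6*sqrt(2)) = 43500 + 1500*sqrt(2) ≈ 45621.)
-421381 + K = -421381 + (43500 + 1500*sqrt(2)) = -377881 + 1500*sqrt(2)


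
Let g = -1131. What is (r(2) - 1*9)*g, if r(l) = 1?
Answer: 9048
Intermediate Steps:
(r(2) - 1*9)*g = (1 - 1*9)*(-1131) = (1 - 9)*(-1131) = -8*(-1131) = 9048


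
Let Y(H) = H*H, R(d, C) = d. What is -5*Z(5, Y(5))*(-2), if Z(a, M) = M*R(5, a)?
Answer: 1250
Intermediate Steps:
Y(H) = H²
Z(a, M) = 5*M (Z(a, M) = M*5 = 5*M)
-5*Z(5, Y(5))*(-2) = -25*5²*(-2) = -25*25*(-2) = -5*125*(-2) = -625*(-2) = 1250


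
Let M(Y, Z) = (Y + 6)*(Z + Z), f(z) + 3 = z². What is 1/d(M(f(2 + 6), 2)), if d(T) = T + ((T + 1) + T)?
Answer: 1/805 ≈ 0.0012422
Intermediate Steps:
f(z) = -3 + z²
M(Y, Z) = 2*Z*(6 + Y) (M(Y, Z) = (6 + Y)*(2*Z) = 2*Z*(6 + Y))
d(T) = 1 + 3*T (d(T) = T + ((1 + T) + T) = T + (1 + 2*T) = 1 + 3*T)
1/d(M(f(2 + 6), 2)) = 1/(1 + 3*(2*2*(6 + (-3 + (2 + 6)²)))) = 1/(1 + 3*(2*2*(6 + (-3 + 8²)))) = 1/(1 + 3*(2*2*(6 + (-3 + 64)))) = 1/(1 + 3*(2*2*(6 + 61))) = 1/(1 + 3*(2*2*67)) = 1/(1 + 3*268) = 1/(1 + 804) = 1/805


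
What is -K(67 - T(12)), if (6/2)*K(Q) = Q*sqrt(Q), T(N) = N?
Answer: -55*sqrt(55)/3 ≈ -135.96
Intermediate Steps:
K(Q) = Q**(3/2)/3 (K(Q) = (Q*sqrt(Q))/3 = Q**(3/2)/3)
-K(67 - T(12)) = -(67 - 1*12)**(3/2)/3 = -(67 - 12)**(3/2)/3 = -55**(3/2)/3 = -55*sqrt(55)/3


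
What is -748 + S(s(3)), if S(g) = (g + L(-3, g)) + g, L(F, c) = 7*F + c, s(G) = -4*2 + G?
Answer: -784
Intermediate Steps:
s(G) = -8 + G
L(F, c) = c + 7*F
S(g) = -21 + 3*g (S(g) = (g + (g + 7*(-3))) + g = (g + (g - 21)) + g = (g + (-21 + g)) + g = (-21 + 2*g) + g = -21 + 3*g)
-748 + S(s(3)) = -748 + (-21 + 3*(-8 + 3)) = -748 + (-21 + 3*(-5)) = -748 + (-21 - 15) = -748 - 36 = -784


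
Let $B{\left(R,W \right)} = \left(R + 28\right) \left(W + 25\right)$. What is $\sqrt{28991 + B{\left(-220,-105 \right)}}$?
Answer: $\sqrt{44351} \approx 210.6$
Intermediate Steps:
$B{\left(R,W \right)} = \left(25 + W\right) \left(28 + R\right)$ ($B{\left(R,W \right)} = \left(28 + R\right) \left(25 + W\right) = \left(25 + W\right) \left(28 + R\right)$)
$\sqrt{28991 + B{\left(-220,-105 \right)}} = \sqrt{28991 + \left(700 + 25 \left(-220\right) + 28 \left(-105\right) - -23100\right)} = \sqrt{28991 + \left(700 - 5500 - 2940 + 23100\right)} = \sqrt{28991 + 15360} = \sqrt{44351}$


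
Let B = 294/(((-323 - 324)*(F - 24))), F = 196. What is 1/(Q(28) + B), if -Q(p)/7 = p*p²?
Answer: -55642/8550172435 ≈ -6.5077e-6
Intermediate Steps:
Q(p) = -7*p³ (Q(p) = -7*p*p² = -7*p³)
B = -147/55642 (B = 294/(((-323 - 324)*(196 - 24))) = 294/((-647*172)) = 294/(-111284) = 294*(-1/111284) = -147/55642 ≈ -0.0026419)
1/(Q(28) + B) = 1/(-7*28³ - 147/55642) = 1/(-7*21952 - 147/55642) = 1/(-153664 - 147/55642) = 1/(-8550172435/55642) = -55642/8550172435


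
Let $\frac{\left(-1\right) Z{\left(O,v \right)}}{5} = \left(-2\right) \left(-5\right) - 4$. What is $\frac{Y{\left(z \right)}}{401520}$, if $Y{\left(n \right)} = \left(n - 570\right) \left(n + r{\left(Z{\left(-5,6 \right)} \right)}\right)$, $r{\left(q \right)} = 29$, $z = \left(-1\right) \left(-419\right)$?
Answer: $- \frac{604}{3585} \approx -0.16848$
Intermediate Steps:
$z = 419$
$Z{\left(O,v \right)} = -30$ ($Z{\left(O,v \right)} = - 5 \left(\left(-2\right) \left(-5\right) - 4\right) = - 5 \left(10 - 4\right) = \left(-5\right) 6 = -30$)
$Y{\left(n \right)} = \left(-570 + n\right) \left(29 + n\right)$ ($Y{\left(n \right)} = \left(n - 570\right) \left(n + 29\right) = \left(-570 + n\right) \left(29 + n\right)$)
$\frac{Y{\left(z \right)}}{401520} = \frac{-16530 + 419^{2} - 226679}{401520} = \left(-16530 + 175561 - 226679\right) \frac{1}{401520} = \left(-67648\right) \frac{1}{401520} = - \frac{604}{3585}$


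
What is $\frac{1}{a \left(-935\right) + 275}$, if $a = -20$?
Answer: $\frac{1}{18975} \approx 5.2701 \cdot 10^{-5}$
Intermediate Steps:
$\frac{1}{a \left(-935\right) + 275} = \frac{1}{\left(-20\right) \left(-935\right) + 275} = \frac{1}{18700 + 275} = \frac{1}{18975}$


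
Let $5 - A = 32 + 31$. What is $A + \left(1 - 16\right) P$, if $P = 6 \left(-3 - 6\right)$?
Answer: $752$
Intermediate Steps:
$A = -58$ ($A = 5 - \left(32 + 31\right) = 5 - 63 = -58$)
$P = -54$ ($P = 6 \left(-9\right) = -54$)
$A + \left(1 - 16\right) P = -58 + \left(1 - 16\right) \left(-54\right) = -58 - -810 = -58 + 810 = 752$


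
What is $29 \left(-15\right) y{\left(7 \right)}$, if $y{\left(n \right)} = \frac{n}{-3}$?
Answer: $1015$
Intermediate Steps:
$y{\left(n \right)} = - \frac{n}{3}$ ($y{\left(n \right)} = n \left(- \frac{1}{3}\right) = - \frac{n}{3}$)
$29 \left(-15\right) y{\left(7 \right)} = 29 \left(-15\right) \left(\left(- \frac{1}{3}\right) 7\right) = \left(-435\right) \left(- \frac{7}{3}\right) = 1015$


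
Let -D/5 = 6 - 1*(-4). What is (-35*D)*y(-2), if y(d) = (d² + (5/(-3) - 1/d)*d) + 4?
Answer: 54250/3 ≈ 18083.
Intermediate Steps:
D = -50 (D = -5*(6 - 1*(-4)) = -5*(6 + 4) = -5*10 = -50)
y(d) = 4 + d² + d*(-5/3 - 1/d) (y(d) = (d² + (5*(-⅓) - 1/d)*d) + 4 = (d² + (-5/3 - 1/d)*d) + 4 = (d² + d*(-5/3 - 1/d)) + 4 = 4 + d² + d*(-5/3 - 1/d))
(-35*D)*y(-2) = (-35*(-50))*(3 + (-2)² - 5/3*(-2)) = 1750*(3 + 4 + 10/3) = 1750*(31/3) = 54250/3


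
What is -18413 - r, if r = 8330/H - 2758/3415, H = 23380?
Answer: -21001537143/1140610 ≈ -18413.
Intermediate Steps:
r = -514787/1140610 (r = 8330/23380 - 2758/3415 = 8330*(1/23380) - 2758*1/3415 = 119/334 - 2758/3415 = -514787/1140610 ≈ -0.45133)
-18413 - r = -18413 - 1*(-514787/1140610) = -18413 + 514787/1140610 = -21001537143/1140610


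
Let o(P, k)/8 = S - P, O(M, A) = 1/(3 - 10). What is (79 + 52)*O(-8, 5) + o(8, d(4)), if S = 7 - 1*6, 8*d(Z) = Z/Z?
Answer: -523/7 ≈ -74.714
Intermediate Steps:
O(M, A) = -1/7 (O(M, A) = 1/(-7) = -1/7)
d(Z) = 1/8 (d(Z) = (Z/Z)/8 = (1/8)*1 = 1/8)
S = 1 (S = 7 - 6 = 1)
o(P, k) = 8 - 8*P (o(P, k) = 8*(1 - P) = 8 - 8*P)
(79 + 52)*O(-8, 5) + o(8, d(4)) = (79 + 52)*(-1/7) + (8 - 8*8) = 131*(-1/7) + (8 - 64) = -131/7 - 56 = -523/7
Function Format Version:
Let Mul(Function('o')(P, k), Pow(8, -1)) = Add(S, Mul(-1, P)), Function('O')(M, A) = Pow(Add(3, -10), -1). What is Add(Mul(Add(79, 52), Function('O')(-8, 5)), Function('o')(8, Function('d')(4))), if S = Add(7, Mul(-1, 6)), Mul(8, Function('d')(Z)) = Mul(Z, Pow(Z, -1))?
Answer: Rational(-523, 7) ≈ -74.714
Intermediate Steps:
Function('O')(M, A) = Rational(-1, 7) (Function('O')(M, A) = Pow(-7, -1) = Rational(-1, 7))
Function('d')(Z) = Rational(1, 8) (Function('d')(Z) = Mul(Rational(1, 8), Mul(Z, Pow(Z, -1))) = Mul(Rational(1, 8), 1) = Rational(1, 8))
S = 1 (S = Add(7, -6) = 1)
Function('o')(P, k) = Add(8, Mul(-8, P)) (Function('o')(P, k) = Mul(8, Add(1, Mul(-1, P))) = Add(8, Mul(-8, P)))
Add(Mul(Add(79, 52), Function('O')(-8, 5)), Function('o')(8, Function('d')(4))) = Add(Mul(Add(79, 52), Rational(-1, 7)), Add(8, Mul(-8, 8))) = Add(Mul(131, Rational(-1, 7)), Add(8, -64)) = Add(Rational(-131, 7), -56) = Rational(-523, 7)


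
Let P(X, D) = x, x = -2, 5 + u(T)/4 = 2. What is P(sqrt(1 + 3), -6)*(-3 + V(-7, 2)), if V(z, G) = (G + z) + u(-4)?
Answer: 40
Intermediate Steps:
u(T) = -12 (u(T) = -20 + 4*2 = -20 + 8 = -12)
V(z, G) = -12 + G + z (V(z, G) = (G + z) - 12 = -12 + G + z)
P(X, D) = -2
P(sqrt(1 + 3), -6)*(-3 + V(-7, 2)) = -2*(-3 + (-12 + 2 - 7)) = -2*(-3 - 17) = -2*(-20) = 40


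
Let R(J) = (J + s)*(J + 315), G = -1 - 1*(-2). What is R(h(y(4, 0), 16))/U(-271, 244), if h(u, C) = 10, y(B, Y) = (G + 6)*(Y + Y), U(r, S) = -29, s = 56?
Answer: -21450/29 ≈ -739.66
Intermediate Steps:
G = 1 (G = -1 + 2 = 1)
y(B, Y) = 14*Y (y(B, Y) = (1 + 6)*(Y + Y) = 7*(2*Y) = 14*Y)
R(J) = (56 + J)*(315 + J) (R(J) = (J + 56)*(J + 315) = (56 + J)*(315 + J))
R(h(y(4, 0), 16))/U(-271, 244) = (17640 + 10**2 + 371*10)/(-29) = (17640 + 100 + 3710)*(-1/29) = 21450*(-1/29) = -21450/29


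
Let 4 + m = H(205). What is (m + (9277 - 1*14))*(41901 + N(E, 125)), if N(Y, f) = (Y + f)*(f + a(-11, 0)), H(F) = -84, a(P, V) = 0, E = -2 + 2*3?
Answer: 532388550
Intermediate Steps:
E = 4 (E = -2 + 6 = 4)
m = -88 (m = -4 - 84 = -88)
N(Y, f) = f*(Y + f) (N(Y, f) = (Y + f)*(f + 0) = (Y + f)*f = f*(Y + f))
(m + (9277 - 1*14))*(41901 + N(E, 125)) = (-88 + (9277 - 1*14))*(41901 + 125*(4 + 125)) = (-88 + (9277 - 14))*(41901 + 125*129) = (-88 + 9263)*(41901 + 16125) = 9175*58026 = 532388550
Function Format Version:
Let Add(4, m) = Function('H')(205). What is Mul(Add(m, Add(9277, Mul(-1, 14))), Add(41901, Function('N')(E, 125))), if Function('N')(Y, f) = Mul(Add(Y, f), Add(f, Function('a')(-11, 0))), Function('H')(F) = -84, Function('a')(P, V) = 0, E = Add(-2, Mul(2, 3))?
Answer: 532388550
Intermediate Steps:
E = 4 (E = Add(-2, 6) = 4)
m = -88 (m = Add(-4, -84) = -88)
Function('N')(Y, f) = Mul(f, Add(Y, f)) (Function('N')(Y, f) = Mul(Add(Y, f), Add(f, 0)) = Mul(Add(Y, f), f) = Mul(f, Add(Y, f)))
Mul(Add(m, Add(9277, Mul(-1, 14))), Add(41901, Function('N')(E, 125))) = Mul(Add(-88, Add(9277, Mul(-1, 14))), Add(41901, Mul(125, Add(4, 125)))) = Mul(Add(-88, Add(9277, -14)), Add(41901, Mul(125, 129))) = Mul(Add(-88, 9263), Add(41901, 16125)) = Mul(9175, 58026) = 532388550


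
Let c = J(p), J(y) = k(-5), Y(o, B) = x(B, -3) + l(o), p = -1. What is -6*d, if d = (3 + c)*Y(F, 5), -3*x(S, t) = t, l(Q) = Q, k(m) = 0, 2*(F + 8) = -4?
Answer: 162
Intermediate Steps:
F = -10 (F = -8 + (½)*(-4) = -8 - 2 = -10)
x(S, t) = -t/3
Y(o, B) = 1 + o (Y(o, B) = -⅓*(-3) + o = 1 + o)
J(y) = 0
c = 0
d = -27 (d = (3 + 0)*(1 - 10) = 3*(-9) = -27)
-6*d = -6*(-27) = 162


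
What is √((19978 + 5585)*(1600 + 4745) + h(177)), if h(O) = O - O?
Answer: 9*√2002435 ≈ 12736.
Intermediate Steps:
h(O) = 0
√((19978 + 5585)*(1600 + 4745) + h(177)) = √((19978 + 5585)*(1600 + 4745) + 0) = √(25563*6345 + 0) = √(162197235 + 0) = √162197235 = 9*√2002435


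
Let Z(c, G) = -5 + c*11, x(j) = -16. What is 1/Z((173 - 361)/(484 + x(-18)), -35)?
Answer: -117/1102 ≈ -0.10617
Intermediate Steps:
Z(c, G) = -5 + 11*c
1/Z((173 - 361)/(484 + x(-18)), -35) = 1/(-5 + 11*((173 - 361)/(484 - 16))) = 1/(-5 + 11*(-188/468)) = 1/(-5 + 11*(-188*1/468)) = 1/(-5 + 11*(-47/117)) = 1/(-5 - 517/117) = 1/(-1102/117) = -117/1102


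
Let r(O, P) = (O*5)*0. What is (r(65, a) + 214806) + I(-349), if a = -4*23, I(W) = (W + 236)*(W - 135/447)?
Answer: 37887292/149 ≈ 2.5428e+5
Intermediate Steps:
I(W) = (236 + W)*(-45/149 + W) (I(W) = (236 + W)*(W - 135*1/447) = (236 + W)*(W - 45/149) = (236 + W)*(-45/149 + W))
a = -92
r(O, P) = 0 (r(O, P) = (5*O)*0 = 0)
(r(65, a) + 214806) + I(-349) = (0 + 214806) + (-10620/149 + (-349)² + (35119/149)*(-349)) = 214806 + (-10620/149 + 121801 - 12256531/149) = 214806 + 5881198/149 = 37887292/149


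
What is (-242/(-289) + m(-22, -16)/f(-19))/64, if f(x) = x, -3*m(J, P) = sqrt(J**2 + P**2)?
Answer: 121/9248 + sqrt(185)/1824 ≈ 0.020541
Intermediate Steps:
m(J, P) = -sqrt(J**2 + P**2)/3
(-242/(-289) + m(-22, -16)/f(-19))/64 = (-242/(-289) - sqrt((-22)**2 + (-16)**2)/3/(-19))/64 = (-242*(-1/289) - sqrt(484 + 256)/3*(-1/19))*(1/64) = (242/289 - 2*sqrt(185)/3*(-1/19))*(1/64) = (242/289 + 2*sqrt(185)/57)*(1/64) = 121/9248 + sqrt(185)/1824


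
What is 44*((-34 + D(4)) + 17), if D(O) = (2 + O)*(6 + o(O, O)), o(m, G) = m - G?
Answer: 836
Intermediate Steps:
D(O) = 12 + 6*O (D(O) = (2 + O)*(6 + (O - O)) = (2 + O)*(6 + 0) = (2 + O)*6 = 12 + 6*O)
44*((-34 + D(4)) + 17) = 44*((-34 + (12 + 6*4)) + 17) = 44*((-34 + (12 + 24)) + 17) = 44*((-34 + 36) + 17) = 44*(2 + 17) = 44*19 = 836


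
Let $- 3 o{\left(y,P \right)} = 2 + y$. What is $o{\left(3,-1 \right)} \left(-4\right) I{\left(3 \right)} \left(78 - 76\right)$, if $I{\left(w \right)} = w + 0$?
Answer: $40$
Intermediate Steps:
$o{\left(y,P \right)} = - \frac{2}{3} - \frac{y}{3}$ ($o{\left(y,P \right)} = - \frac{2 + y}{3} = - \frac{2}{3} - \frac{y}{3}$)
$I{\left(w \right)} = w$
$o{\left(3,-1 \right)} \left(-4\right) I{\left(3 \right)} \left(78 - 76\right) = \left(- \frac{2}{3} - 1\right) \left(-4\right) 3 \left(78 - 76\right) = \left(- \frac{2}{3} - 1\right) \left(-4\right) 3 \cdot 2 = \left(- \frac{5}{3}\right) \left(-4\right) 6 = \frac{20}{3} \cdot 6 = 40$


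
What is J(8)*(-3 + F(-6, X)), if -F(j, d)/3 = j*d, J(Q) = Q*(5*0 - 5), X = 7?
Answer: -4920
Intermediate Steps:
J(Q) = -5*Q (J(Q) = Q*(0 - 5) = Q*(-5) = -5*Q)
F(j, d) = -3*d*j (F(j, d) = -3*j*d = -3*d*j)
J(8)*(-3 + F(-6, X)) = (-5*8)*(-3 - 3*7*(-6)) = -40*(-3 + 126) = -40*123 = -4920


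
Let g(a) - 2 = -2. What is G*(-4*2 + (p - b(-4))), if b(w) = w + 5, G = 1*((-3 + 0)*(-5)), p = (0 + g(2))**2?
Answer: -135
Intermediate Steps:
g(a) = 0 (g(a) = 2 - 2 = 0)
p = 0 (p = (0 + 0)**2 = 0**2 = 0)
G = 15 (G = 1*(-3*(-5)) = 1*15 = 15)
b(w) = 5 + w
G*(-4*2 + (p - b(-4))) = 15*(-4*2 + (0 - (5 - 4))) = 15*(-8 + (0 - 1*1)) = 15*(-8 + (0 - 1)) = 15*(-8 - 1) = 15*(-9) = -135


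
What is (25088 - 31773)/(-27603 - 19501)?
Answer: 6685/47104 ≈ 0.14192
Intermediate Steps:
(25088 - 31773)/(-27603 - 19501) = -6685/(-47104) = -6685*(-1/47104) = 6685/47104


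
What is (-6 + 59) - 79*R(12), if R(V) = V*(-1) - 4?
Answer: 1317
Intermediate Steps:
R(V) = -4 - V (R(V) = -V - 4 = -4 - V)
(-6 + 59) - 79*R(12) = (-6 + 59) - 79*(-4 - 1*12) = 53 - 79*(-4 - 12) = 53 - 79*(-16) = 53 + 1264 = 1317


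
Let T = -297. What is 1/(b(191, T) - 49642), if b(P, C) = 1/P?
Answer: -191/9481621 ≈ -2.0144e-5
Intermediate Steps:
1/(b(191, T) - 49642) = 1/(1/191 - 49642) = 1/(-9481621/191) = -191/9481621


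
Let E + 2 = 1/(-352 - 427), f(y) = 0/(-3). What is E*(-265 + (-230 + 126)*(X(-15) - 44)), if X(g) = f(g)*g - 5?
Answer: -7531529/779 ≈ -9668.2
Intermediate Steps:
f(y) = 0 (f(y) = 0*(-⅓) = 0)
E = -1559/779 (E = -2 + 1/(-352 - 427) = -2 + 1/(-779) = -2 - 1/779 = -1559/779 ≈ -2.0013)
X(g) = -5 (X(g) = 0*g - 5 = 0 - 5 = -5)
E*(-265 + (-230 + 126)*(X(-15) - 44)) = -1559*(-265 + (-230 + 126)*(-5 - 44))/779 = -1559*(-265 - 104*(-49))/779 = -1559*(-265 + 5096)/779 = -1559/779*4831 = -7531529/779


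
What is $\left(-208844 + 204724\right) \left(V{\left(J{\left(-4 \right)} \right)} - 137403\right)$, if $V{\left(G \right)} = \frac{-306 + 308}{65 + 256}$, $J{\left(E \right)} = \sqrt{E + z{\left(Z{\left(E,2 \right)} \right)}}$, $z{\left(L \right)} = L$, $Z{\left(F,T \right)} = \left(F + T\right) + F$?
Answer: $\frac{181718207320}{321} \approx 5.661 \cdot 10^{8}$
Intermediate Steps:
$Z{\left(F,T \right)} = T + 2 F$
$J{\left(E \right)} = \sqrt{2 + 3 E}$ ($J{\left(E \right)} = \sqrt{E + \left(2 + 2 E\right)} = \sqrt{2 + 3 E}$)
$V{\left(G \right)} = \frac{2}{321}$
$\left(-208844 + 204724\right) \left(V{\left(J{\left(-4 \right)} \right)} - 137403\right) = \left(-208844 + 204724\right) \left(\frac{2}{321} - 137403\right) = \left(-4120\right) \left(- \frac{44106361}{321}\right) = \frac{181718207320}{321}$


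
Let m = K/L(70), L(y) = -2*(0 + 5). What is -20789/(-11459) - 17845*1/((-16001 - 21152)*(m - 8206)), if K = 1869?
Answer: 64822508835543/35731615795883 ≈ 1.8141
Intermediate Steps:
L(y) = -10 (L(y) = -2*5 = -10)
m = -1869/10 (m = 1869/(-10) = 1869*(-1/10) = -1869/10 ≈ -186.90)
-20789/(-11459) - 17845*1/((-16001 - 21152)*(m - 8206)) = -20789/(-11459) - 17845*1/((-16001 - 21152)*(-1869/10 - 8206)) = -20789*(-1/11459) - 17845/((-83929/10*(-37153))) = 20789/11459 - 17845/3118214137/10 = 20789/11459 - 17845*10/3118214137 = 20789/11459 - 178450/3118214137 = 64822508835543/35731615795883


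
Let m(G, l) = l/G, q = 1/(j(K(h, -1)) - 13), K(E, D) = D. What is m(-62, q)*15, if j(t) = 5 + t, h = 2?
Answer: 5/186 ≈ 0.026882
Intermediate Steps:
q = -⅑ (q = 1/((5 - 1) - 13) = 1/(4 - 13) = 1/(-9) = -⅑ ≈ -0.11111)
m(-62, q)*15 = -⅑/(-62)*15 = -⅑*(-1/62)*15 = (1/558)*15 = 5/186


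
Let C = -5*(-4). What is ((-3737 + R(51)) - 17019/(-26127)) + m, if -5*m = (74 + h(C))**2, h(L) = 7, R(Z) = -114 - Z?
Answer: -75674658/14515 ≈ -5213.5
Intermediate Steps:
C = 20
m = -6561/5 (m = -(74 + 7)**2/5 = -1/5*81**2 = -1/5*6561 = -6561/5 ≈ -1312.2)
((-3737 + R(51)) - 17019/(-26127)) + m = ((-3737 + (-114 - 1*51)) - 17019/(-26127)) - 6561/5 = ((-3737 + (-114 - 51)) - 17019*(-1/26127)) - 6561/5 = ((-3737 - 165) + 1891/2903) - 6561/5 = (-3902 + 1891/2903) - 6561/5 = -11325615/2903 - 6561/5 = -75674658/14515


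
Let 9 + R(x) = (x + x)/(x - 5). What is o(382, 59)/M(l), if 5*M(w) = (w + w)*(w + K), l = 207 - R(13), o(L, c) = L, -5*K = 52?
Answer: 76400/3443997 ≈ 0.022184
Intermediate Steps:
R(x) = -9 + 2*x/(-5 + x) (R(x) = -9 + (x + x)/(x - 5) = -9 + (2*x)/(-5 + x) = -9 + 2*x/(-5 + x))
K = -52/5 (K = -⅕*52 = -52/5 ≈ -10.400)
l = 851/4 (l = 207 - (45 - 7*13)/(-5 + 13) = 207 - (45 - 91)/8 = 207 - (-46)/8 = 207 - 1*(-23/4) = 207 + 23/4 = 851/4 ≈ 212.75)
M(w) = 2*w*(-52/5 + w)/5 (M(w) = ((w + w)*(w - 52/5))/5 = ((2*w)*(-52/5 + w))/5 = (2*w*(-52/5 + w))/5 = 2*w*(-52/5 + w)/5)
o(382, 59)/M(l) = 382/(((2/25)*(851/4)*(-52 + 5*(851/4)))) = 382/(((2/25)*(851/4)*(-52 + 4255/4))) = 382/(((2/25)*(851/4)*(4047/4))) = 382/(3443997/200) = 382*(200/3443997) = 76400/3443997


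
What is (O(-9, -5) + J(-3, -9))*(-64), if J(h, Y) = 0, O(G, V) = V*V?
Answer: -1600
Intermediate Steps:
O(G, V) = V²
(O(-9, -5) + J(-3, -9))*(-64) = ((-5)² + 0)*(-64) = (25 + 0)*(-64) = 25*(-64) = -1600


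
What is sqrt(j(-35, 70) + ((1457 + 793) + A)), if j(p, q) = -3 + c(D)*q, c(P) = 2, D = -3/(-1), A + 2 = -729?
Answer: 6*sqrt(46) ≈ 40.694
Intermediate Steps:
A = -731 (A = -2 - 729 = -731)
D = 3 (D = -3*(-1) = 3)
j(p, q) = -3 + 2*q
sqrt(j(-35, 70) + ((1457 + 793) + A)) = sqrt((-3 + 2*70) + ((1457 + 793) - 731)) = sqrt((-3 + 140) + (2250 - 731)) = sqrt(137 + 1519) = sqrt(1656) = 6*sqrt(46)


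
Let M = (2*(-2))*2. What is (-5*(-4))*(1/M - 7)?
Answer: -285/2 ≈ -142.50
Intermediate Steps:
M = -8 (M = -4*2 = -8)
(-5*(-4))*(1/M - 7) = (-5*(-4))*(1/(-8) - 7) = 20*(-⅛ - 7) = 20*(-57/8) = -285/2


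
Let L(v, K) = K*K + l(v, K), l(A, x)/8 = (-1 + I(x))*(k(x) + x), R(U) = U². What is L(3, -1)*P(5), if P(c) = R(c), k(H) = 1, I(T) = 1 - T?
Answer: 25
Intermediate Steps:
P(c) = c²
l(A, x) = -8*x*(1 + x) (l(A, x) = 8*((-1 + (1 - x))*(1 + x)) = 8*((-x)*(1 + x)) = 8*(-x*(1 + x)) = -8*x*(1 + x))
L(v, K) = K² + 8*K*(-1 - K) (L(v, K) = K*K + 8*K*(-1 - K) = K² + 8*K*(-1 - K))
L(3, -1)*P(5) = -(-8 - 7*(-1))*5² = -(-8 + 7)*25 = -1*(-1)*25 = 1*25 = 25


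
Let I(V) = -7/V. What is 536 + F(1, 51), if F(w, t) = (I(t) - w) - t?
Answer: 24677/51 ≈ 483.86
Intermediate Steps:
F(w, t) = -t - w - 7/t (F(w, t) = (-7/t - w) - t = (-w - 7/t) - t = -t - w - 7/t)
536 + F(1, 51) = 536 + (-1*51 - 1*1 - 7/51) = 536 + (-51 - 1 - 7*1/51) = 536 + (-51 - 1 - 7/51) = 536 - 2659/51 = 24677/51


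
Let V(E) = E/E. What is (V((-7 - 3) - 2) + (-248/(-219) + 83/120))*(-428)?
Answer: -2647073/2190 ≈ -1208.7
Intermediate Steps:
V(E) = 1
(V((-7 - 3) - 2) + (-248/(-219) + 83/120))*(-428) = (1 + (-248/(-219) + 83/120))*(-428) = (1 + (-248*(-1/219) + 83*(1/120)))*(-428) = (1 + (248/219 + 83/120))*(-428) = (1 + 15979/8760)*(-428) = (24739/8760)*(-428) = -2647073/2190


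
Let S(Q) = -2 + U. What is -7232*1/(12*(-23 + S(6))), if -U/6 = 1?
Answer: 1808/93 ≈ 19.441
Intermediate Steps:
U = -6 (U = -6*1 = -6)
S(Q) = -8 (S(Q) = -2 - 6 = -8)
-7232*1/(12*(-23 + S(6))) = -7232*1/(12*(-23 - 8)) = -7232/((-31*12)) = -7232/(-372) = -7232*(-1/372) = 1808/93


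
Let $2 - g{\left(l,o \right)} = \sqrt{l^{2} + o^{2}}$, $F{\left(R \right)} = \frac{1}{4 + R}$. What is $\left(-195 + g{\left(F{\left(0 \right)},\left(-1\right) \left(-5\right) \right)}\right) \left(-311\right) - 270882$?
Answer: $-210859 + \frac{311 \sqrt{401}}{4} \approx -2.093 \cdot 10^{5}$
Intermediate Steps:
$g{\left(l,o \right)} = 2 - \sqrt{l^{2} + o^{2}}$
$\left(-195 + g{\left(F{\left(0 \right)},\left(-1\right) \left(-5\right) \right)}\right) \left(-311\right) - 270882 = \left(-195 + \left(2 - \sqrt{\left(\frac{1}{4 + 0}\right)^{2} + \left(\left(-1\right) \left(-5\right)\right)^{2}}\right)\right) \left(-311\right) - 270882 = \left(-195 + \left(2 - \sqrt{\left(\frac{1}{4}\right)^{2} + 5^{2}}\right)\right) \left(-311\right) - 270882 = \left(-195 + \left(2 - \sqrt{\left(\frac{1}{4}\right)^{2} + 25}\right)\right) \left(-311\right) - 270882 = \left(-195 + \left(2 - \sqrt{\frac{1}{16} + 25}\right)\right) \left(-311\right) - 270882 = \left(-195 + \left(2 - \sqrt{\frac{401}{16}}\right)\right) \left(-311\right) - 270882 = \left(-195 + \left(2 - \frac{\sqrt{401}}{4}\right)\right) \left(-311\right) - 270882 = \left(-193 - \frac{\sqrt{401}}{4}\right) \left(-311\right) - 270882 = \left(60023 + \frac{311 \sqrt{401}}{4}\right) - 270882 = -210859 + \frac{311 \sqrt{401}}{4}$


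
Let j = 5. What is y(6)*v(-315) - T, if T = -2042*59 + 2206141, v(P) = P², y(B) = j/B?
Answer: -4005951/2 ≈ -2.0030e+6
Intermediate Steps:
y(B) = 5/B
T = 2085663 (T = -120478 + 2206141 = 2085663)
y(6)*v(-315) - T = (5/6)*(-315)² - 1*2085663 = (5*(⅙))*99225 - 2085663 = (⅚)*99225 - 2085663 = 165375/2 - 2085663 = -4005951/2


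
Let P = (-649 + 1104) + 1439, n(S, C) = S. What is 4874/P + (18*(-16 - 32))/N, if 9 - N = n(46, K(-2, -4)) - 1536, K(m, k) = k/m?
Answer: 2834855/1419553 ≈ 1.9970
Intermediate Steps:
P = 1894 (P = 455 + 1439 = 1894)
N = 1499 (N = 9 - (46 - 1536) = 9 - 1*(-1490) = 9 + 1490 = 1499)
4874/P + (18*(-16 - 32))/N = 4874/1894 + (18*(-16 - 32))/1499 = 4874*(1/1894) + (18*(-48))*(1/1499) = 2437/947 - 864*1/1499 = 2437/947 - 864/1499 = 2834855/1419553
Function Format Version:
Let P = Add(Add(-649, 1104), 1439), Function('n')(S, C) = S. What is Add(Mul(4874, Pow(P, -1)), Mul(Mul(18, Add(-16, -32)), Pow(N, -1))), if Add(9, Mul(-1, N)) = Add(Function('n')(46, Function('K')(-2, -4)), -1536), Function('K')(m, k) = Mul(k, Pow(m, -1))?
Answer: Rational(2834855, 1419553) ≈ 1.9970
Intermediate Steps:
P = 1894 (P = Add(455, 1439) = 1894)
N = 1499 (N = Add(9, Mul(-1, Add(46, -1536))) = Add(9, Mul(-1, -1490)) = Add(9, 1490) = 1499)
Add(Mul(4874, Pow(P, -1)), Mul(Mul(18, Add(-16, -32)), Pow(N, -1))) = Add(Mul(4874, Pow(1894, -1)), Mul(Mul(18, Add(-16, -32)), Pow(1499, -1))) = Add(Mul(4874, Rational(1, 1894)), Mul(Mul(18, -48), Rational(1, 1499))) = Add(Rational(2437, 947), Mul(-864, Rational(1, 1499))) = Add(Rational(2437, 947), Rational(-864, 1499)) = Rational(2834855, 1419553)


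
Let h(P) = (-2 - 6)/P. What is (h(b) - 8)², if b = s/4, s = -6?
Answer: 64/9 ≈ 7.1111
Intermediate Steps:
b = -3/2 (b = -6/4 = -6*¼ = -3/2 ≈ -1.5000)
h(P) = -8/P
(h(b) - 8)² = (-8/(-3/2) - 8)² = (-8*(-⅔) - 8)² = (16/3 - 8)² = (-8/3)² = 64/9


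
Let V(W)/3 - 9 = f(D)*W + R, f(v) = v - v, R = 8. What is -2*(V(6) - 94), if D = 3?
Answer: 86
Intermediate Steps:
f(v) = 0
V(W) = 51 (V(W) = 27 + 3*(0*W + 8) = 27 + 3*(0 + 8) = 27 + 3*8 = 27 + 24 = 51)
-2*(V(6) - 94) = -2*(51 - 94) = -2*(-43) = 86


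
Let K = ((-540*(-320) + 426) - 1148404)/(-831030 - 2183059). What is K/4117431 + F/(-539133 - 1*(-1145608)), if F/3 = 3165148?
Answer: 117841342359652281946/7526538806283099525 ≈ 15.657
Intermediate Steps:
F = 9495444 (F = 3*3165148 = 9495444)
K = 975178/3014089 (K = ((172800 + 426) - 1148404)/(-3014089) = (173226 - 1148404)*(-1/3014089) = -975178*(-1/3014089) = 975178/3014089 ≈ 0.32354)
K/4117431 + F/(-539133 - 1*(-1145608)) = (975178/3014089)/4117431 + 9495444/(-539133 - 1*(-1145608)) = (975178/3014089)*(1/4117431) + 9495444/(-539133 + 1145608) = 975178/12410303485359 + 9495444/606475 = 117841342359652281946/7526538806283099525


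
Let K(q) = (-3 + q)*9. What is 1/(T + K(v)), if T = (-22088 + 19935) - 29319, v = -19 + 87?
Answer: -1/30887 ≈ -3.2376e-5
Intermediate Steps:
v = 68
K(q) = -27 + 9*q
T = -31472 (T = -2153 - 29319 = -31472)
1/(T + K(v)) = 1/(-31472 + (-27 + 9*68)) = 1/(-31472 + (-27 + 612)) = 1/(-31472 + 585) = 1/(-30887) = -1/30887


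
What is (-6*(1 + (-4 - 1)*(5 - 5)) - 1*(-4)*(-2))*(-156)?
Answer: 2184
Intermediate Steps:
(-6*(1 + (-4 - 1)*(5 - 5)) - 1*(-4)*(-2))*(-156) = (-6*(1 - 5*0) + 4*(-2))*(-156) = (-6*(1 + 0) - 8)*(-156) = (-6*1 - 8)*(-156) = (-6 - 8)*(-156) = -14*(-156) = 2184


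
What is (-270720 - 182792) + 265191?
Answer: -188321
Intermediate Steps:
(-270720 - 182792) + 265191 = -453512 + 265191 = -188321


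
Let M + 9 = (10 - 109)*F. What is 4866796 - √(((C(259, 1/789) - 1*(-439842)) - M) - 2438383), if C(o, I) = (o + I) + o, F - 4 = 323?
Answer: 4866796 - 2*I*√305913200043/789 ≈ 4.8668e+6 - 1402.0*I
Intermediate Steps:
F = 327 (F = 4 + 323 = 327)
M = -32382 (M = -9 + (10 - 109)*327 = -9 - 99*327 = -9 - 32373 = -32382)
C(o, I) = I + 2*o (C(o, I) = (I + o) + o = I + 2*o)
4866796 - √(((C(259, 1/789) - 1*(-439842)) - M) - 2438383) = 4866796 - √((((1/789 + 2*259) - 1*(-439842)) - 1*(-32382)) - 2438383) = 4866796 - √((((1/789 + 518) + 439842) + 32382) - 2438383) = 4866796 - √(((408703/789 + 439842) + 32382) - 2438383) = 4866796 - √((347444041/789 + 32382) - 2438383) = 4866796 - √(372993439/789 - 2438383) = 4866796 - √(-1550890748/789) = 4866796 - 2*I*√305913200043/789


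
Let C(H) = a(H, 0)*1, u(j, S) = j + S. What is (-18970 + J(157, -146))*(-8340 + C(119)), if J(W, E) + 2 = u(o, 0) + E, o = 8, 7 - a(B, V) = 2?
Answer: 159281850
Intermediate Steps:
a(B, V) = 5 (a(B, V) = 7 - 1*2 = 7 - 2 = 5)
u(j, S) = S + j
C(H) = 5 (C(H) = 5*1 = 5)
J(W, E) = 6 + E (J(W, E) = -2 + ((0 + 8) + E) = -2 + (8 + E) = 6 + E)
(-18970 + J(157, -146))*(-8340 + C(119)) = (-18970 + (6 - 146))*(-8340 + 5) = (-18970 - 140)*(-8335) = -19110*(-8335) = 159281850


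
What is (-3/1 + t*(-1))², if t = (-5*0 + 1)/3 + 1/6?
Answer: 49/4 ≈ 12.250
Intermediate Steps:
t = ½ (t = (0 + 1)*(⅓) + 1*(⅙) = 1*(⅓) + ⅙ = ⅓ + ⅙ = ½ ≈ 0.50000)
(-3/1 + t*(-1))² = (-3/1 + (½)*(-1))² = (-3*1 - ½)² = (-3 - ½)² = (-7/2)² = 49/4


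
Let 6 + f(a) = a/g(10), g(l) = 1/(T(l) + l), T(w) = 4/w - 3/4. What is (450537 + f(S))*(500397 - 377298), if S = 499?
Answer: 1121053606773/20 ≈ 5.6053e+10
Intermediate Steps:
T(w) = -3/4 + 4/w (T(w) = 4/w - 3*1/4 = 4/w - 3/4 = -3/4 + 4/w)
g(l) = 1/(-3/4 + l + 4/l) (g(l) = 1/((-3/4 + 4/l) + l) = 1/(-3/4 + l + 4/l))
f(a) = -6 + 193*a/20 (f(a) = -6 + a/((4*10/(16 + 10*(-3 + 4*10)))) = -6 + a/((4*10/(16 + 10*(-3 + 40)))) = -6 + a/((4*10/(16 + 10*37))) = -6 + a/((4*10/(16 + 370))) = -6 + a/((4*10/386)) = -6 + a/((4*10*(1/386))) = -6 + a/(20/193) = -6 + a*(193/20) = -6 + 193*a/20)
(450537 + f(S))*(500397 - 377298) = (450537 + (-6 + (193/20)*499))*(500397 - 377298) = (450537 + (-6 + 96307/20))*123099 = (450537 + 96187/20)*123099 = (9106927/20)*123099 = 1121053606773/20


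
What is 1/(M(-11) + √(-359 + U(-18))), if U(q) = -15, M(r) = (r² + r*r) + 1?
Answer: 243/59423 - I*√374/59423 ≈ 0.0040893 - 0.00032545*I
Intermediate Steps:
M(r) = 1 + 2*r² (M(r) = (r² + r²) + 1 = 2*r² + 1 = 1 + 2*r²)
1/(M(-11) + √(-359 + U(-18))) = 1/((1 + 2*(-11)²) + √(-359 - 15)) = 1/((1 + 2*121) + √(-374)) = 1/((1 + 242) + I*√374) = 1/(243 + I*√374)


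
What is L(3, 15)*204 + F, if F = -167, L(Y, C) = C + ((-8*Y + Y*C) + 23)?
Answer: 11869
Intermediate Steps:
L(Y, C) = 23 + C - 8*Y + C*Y (L(Y, C) = C + ((-8*Y + C*Y) + 23) = C + (23 - 8*Y + C*Y) = 23 + C - 8*Y + C*Y)
L(3, 15)*204 + F = (23 + 15 - 8*3 + 15*3)*204 - 167 = (23 + 15 - 24 + 45)*204 - 167 = 59*204 - 167 = 12036 - 167 = 11869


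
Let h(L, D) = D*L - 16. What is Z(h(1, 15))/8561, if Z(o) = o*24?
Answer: -24/8561 ≈ -0.0028034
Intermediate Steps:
h(L, D) = -16 + D*L
Z(o) = 24*o
Z(h(1, 15))/8561 = (24*(-16 + 15*1))/8561 = (24*(-16 + 15))*(1/8561) = (24*(-1))*(1/8561) = -24*1/8561 = -24/8561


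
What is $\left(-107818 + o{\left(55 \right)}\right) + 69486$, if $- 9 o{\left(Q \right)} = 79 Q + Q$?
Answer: $- \frac{349388}{9} \approx -38821.0$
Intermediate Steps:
$o{\left(Q \right)} = - \frac{80 Q}{9}$ ($o{\left(Q \right)} = - \frac{79 Q + Q}{9} = - \frac{80 Q}{9}$)
$\left(-107818 + o{\left(55 \right)}\right) + 69486 = \left(-107818 - \frac{4400}{9}\right) + 69486 = - \frac{974762}{9} + 69486 = - \frac{349388}{9}$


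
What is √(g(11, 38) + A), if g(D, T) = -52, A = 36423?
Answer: √36371 ≈ 190.71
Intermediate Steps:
√(g(11, 38) + A) = √(-52 + 36423) = √36371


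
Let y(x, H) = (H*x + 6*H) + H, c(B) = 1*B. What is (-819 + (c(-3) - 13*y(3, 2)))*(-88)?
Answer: 95216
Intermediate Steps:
c(B) = B
y(x, H) = 7*H + H*x (y(x, H) = (6*H + H*x) + H = 7*H + H*x)
(-819 + (c(-3) - 13*y(3, 2)))*(-88) = (-819 + (-3 - 26*(7 + 3)))*(-88) = (-819 + (-3 - 26*10))*(-88) = (-819 + (-3 - 13*20))*(-88) = (-819 + (-3 - 260))*(-88) = (-819 - 263)*(-88) = -1082*(-88) = 95216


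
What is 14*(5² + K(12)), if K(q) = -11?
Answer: 196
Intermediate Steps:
14*(5² + K(12)) = 14*(5² - 11) = 14*(25 - 11) = 14*14 = 196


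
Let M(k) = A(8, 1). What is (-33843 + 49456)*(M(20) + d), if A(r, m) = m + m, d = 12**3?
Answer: 27010490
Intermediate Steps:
d = 1728
A(r, m) = 2*m
M(k) = 2 (M(k) = 2*1 = 2)
(-33843 + 49456)*(M(20) + d) = (-33843 + 49456)*(2 + 1728) = 15613*1730 = 27010490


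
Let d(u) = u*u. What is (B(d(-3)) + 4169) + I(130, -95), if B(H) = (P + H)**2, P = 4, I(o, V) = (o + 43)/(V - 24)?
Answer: 516049/119 ≈ 4336.5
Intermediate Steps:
I(o, V) = (43 + o)/(-24 + V)
d(u) = u**2
B(H) = (4 + H)**2
(B(d(-3)) + 4169) + I(130, -95) = ((4 + (-3)**2)**2 + 4169) + (43 + 130)/(-24 - 95) = ((4 + 9)**2 + 4169) + 173/(-119) = (13**2 + 4169) - 1/119*173 = (169 + 4169) - 173/119 = 4338 - 173/119 = 516049/119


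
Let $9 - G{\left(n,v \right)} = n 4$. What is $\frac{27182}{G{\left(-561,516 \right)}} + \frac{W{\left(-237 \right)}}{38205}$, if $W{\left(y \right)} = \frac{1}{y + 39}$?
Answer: $\frac{68540227709}{5681007090} \approx 12.065$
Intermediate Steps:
$G{\left(n,v \right)} = 9 - 4 n$ ($G{\left(n,v \right)} = 9 - n 4 = 9 - 4 n$)
$W{\left(y \right)} = \frac{1}{39 + y}$
$\frac{27182}{G{\left(-561,516 \right)}} + \frac{W{\left(-237 \right)}}{38205} = \frac{27182}{9 - -2244} + \frac{1}{\left(39 - 237\right) 38205} = \frac{27182}{9 + 2244} + \frac{1}{-198} \cdot \frac{1}{38205} = \frac{27182}{2253} - \frac{1}{7564590} = \frac{68540227709}{5681007090}$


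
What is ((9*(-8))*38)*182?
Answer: -497952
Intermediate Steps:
((9*(-8))*38)*182 = -72*38*182 = -2736*182 = -497952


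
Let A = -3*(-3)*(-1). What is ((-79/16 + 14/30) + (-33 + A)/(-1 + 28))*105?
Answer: -30373/48 ≈ -632.77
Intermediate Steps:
A = -9 (A = 9*(-1) = -9)
((-79/16 + 14/30) + (-33 + A)/(-1 + 28))*105 = ((-79/16 + 14/30) + (-33 - 9)/(-1 + 28))*105 = ((-79*1/16 + 14*(1/30)) - 42/27)*105 = ((-79/16 + 7/15) - 42*1/27)*105 = (-1073/240 - 14/9)*105 = -4339/720*105 = -30373/48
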